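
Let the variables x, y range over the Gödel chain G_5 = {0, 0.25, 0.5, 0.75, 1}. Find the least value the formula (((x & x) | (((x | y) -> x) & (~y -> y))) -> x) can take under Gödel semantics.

The minimum is attained at x = 0.25, y = 0.25:
  (x & x) = min(0.25, 0.25) = 0.25
  (x | y) = max(0.25, 0.25) = 0.25
  ((x | y) -> x): 0.25 ≤ 0.25, so result = 1
  ~y: Gödel ¬ of 0.25 = 0 (operand ≠ 0)
  (~y -> y): 0 ≤ 0.25, so result = 1
  (((x | y) -> x) & (~y -> y)) = min(1, 1) = 1
  ((x & x) | (((x | y) -> x) & (~y -> y))) = max(0.25, 1) = 1
  (((x & x) | (((x | y) -> x) & (~y -> y))) -> x): 1 > 0.25, so result = 0.25
Checking all 25 assignments confirms none give a value below 0.25.

0.25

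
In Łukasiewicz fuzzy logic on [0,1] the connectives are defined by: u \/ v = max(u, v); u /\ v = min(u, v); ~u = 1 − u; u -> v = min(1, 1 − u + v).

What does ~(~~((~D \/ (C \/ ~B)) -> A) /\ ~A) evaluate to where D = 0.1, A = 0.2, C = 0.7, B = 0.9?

~D: Łukasiewicz ¬ gives 1 − 0.1 = 0.9
~B: Łukasiewicz ¬ gives 1 − 0.9 = 0.1
(C \/ ~B) = max(0.7, 0.1) = 0.7
(~D \/ (C \/ ~B)) = max(0.9, 0.7) = 0.9
((~D \/ (C \/ ~B)) -> A): min(1, 1 − 0.9 + 0.2) = 0.3
~((~D \/ (C \/ ~B)) -> A): Łukasiewicz ¬ gives 1 − 0.3 = 0.7
~~((~D \/ (C \/ ~B)) -> A): Łukasiewicz ¬ gives 1 − 0.7 = 0.3
~A: Łukasiewicz ¬ gives 1 − 0.2 = 0.8
(~~((~D \/ (C \/ ~B)) -> A) /\ ~A) = min(0.3, 0.8) = 0.3
~(~~((~D \/ (C \/ ~B)) -> A) /\ ~A): Łukasiewicz ¬ gives 1 − 0.3 = 0.7

0.70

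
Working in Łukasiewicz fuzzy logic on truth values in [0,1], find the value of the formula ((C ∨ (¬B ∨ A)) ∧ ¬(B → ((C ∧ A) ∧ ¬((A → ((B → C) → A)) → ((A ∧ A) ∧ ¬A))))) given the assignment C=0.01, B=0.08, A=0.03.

0.07

¬B: Łukasiewicz ¬ gives 1 − 0.08 = 0.92
(¬B ∨ A) = max(0.92, 0.03) = 0.92
(C ∨ (¬B ∨ A)) = max(0.01, 0.92) = 0.92
(C ∧ A) = min(0.01, 0.03) = 0.01
(B → C): min(1, 1 − 0.08 + 0.01) = 0.93
((B → C) → A): min(1, 1 − 0.93 + 0.03) = 0.1
(A → ((B → C) → A)): min(1, 1 − 0.03 + 0.1) = 1
(A ∧ A) = min(0.03, 0.03) = 0.03
¬A: Łukasiewicz ¬ gives 1 − 0.03 = 0.97
((A ∧ A) ∧ ¬A) = min(0.03, 0.97) = 0.03
((A → ((B → C) → A)) → ((A ∧ A) ∧ ¬A)): min(1, 1 − 1 + 0.03) = 0.03
¬((A → ((B → C) → A)) → ((A ∧ A) ∧ ¬A)): Łukasiewicz ¬ gives 1 − 0.03 = 0.97
((C ∧ A) ∧ ¬((A → ((B → C) → A)) → ((A ∧ A) ∧ ¬A))) = min(0.01, 0.97) = 0.01
(B → ((C ∧ A) ∧ ¬((A → ((B → C) → A)) → ((A ∧ A) ∧ ¬A)))): min(1, 1 − 0.08 + 0.01) = 0.93
¬(B → ((C ∧ A) ∧ ¬((A → ((B → C) → A)) → ((A ∧ A) ∧ ¬A)))): Łukasiewicz ¬ gives 1 − 0.93 = 0.07
((C ∨ (¬B ∨ A)) ∧ ¬(B → ((C ∧ A) ∧ ¬((A → ((B → C) → A)) → ((A ∧ A) ∧ ¬A))))) = min(0.92, 0.07) = 0.07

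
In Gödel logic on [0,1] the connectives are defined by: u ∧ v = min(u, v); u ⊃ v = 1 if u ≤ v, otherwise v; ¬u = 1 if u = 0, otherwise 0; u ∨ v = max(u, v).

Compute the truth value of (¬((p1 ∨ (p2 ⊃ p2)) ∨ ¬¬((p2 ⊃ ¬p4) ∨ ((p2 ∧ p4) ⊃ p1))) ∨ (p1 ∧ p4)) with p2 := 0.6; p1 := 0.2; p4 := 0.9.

(p2 ⊃ p2): 0.6 ≤ 0.6, so result = 1
(p1 ∨ (p2 ⊃ p2)) = max(0.2, 1) = 1
¬p4: Gödel ¬ of 0.9 = 0 (operand ≠ 0)
(p2 ⊃ ¬p4): 0.6 > 0, so result = 0
(p2 ∧ p4) = min(0.6, 0.9) = 0.6
((p2 ∧ p4) ⊃ p1): 0.6 > 0.2, so result = 0.2
((p2 ⊃ ¬p4) ∨ ((p2 ∧ p4) ⊃ p1)) = max(0, 0.2) = 0.2
¬((p2 ⊃ ¬p4) ∨ ((p2 ∧ p4) ⊃ p1)): Gödel ¬ of 0.2 = 0 (operand ≠ 0)
¬¬((p2 ⊃ ¬p4) ∨ ((p2 ∧ p4) ⊃ p1)): Gödel ¬ of 0 = 1 (operand is 0)
((p1 ∨ (p2 ⊃ p2)) ∨ ¬¬((p2 ⊃ ¬p4) ∨ ((p2 ∧ p4) ⊃ p1))) = max(1, 1) = 1
¬((p1 ∨ (p2 ⊃ p2)) ∨ ¬¬((p2 ⊃ ¬p4) ∨ ((p2 ∧ p4) ⊃ p1))): Gödel ¬ of 1 = 0 (operand ≠ 0)
(p1 ∧ p4) = min(0.2, 0.9) = 0.2
(¬((p1 ∨ (p2 ⊃ p2)) ∨ ¬¬((p2 ⊃ ¬p4) ∨ ((p2 ∧ p4) ⊃ p1))) ∨ (p1 ∧ p4)) = max(0, 0.2) = 0.2

0.20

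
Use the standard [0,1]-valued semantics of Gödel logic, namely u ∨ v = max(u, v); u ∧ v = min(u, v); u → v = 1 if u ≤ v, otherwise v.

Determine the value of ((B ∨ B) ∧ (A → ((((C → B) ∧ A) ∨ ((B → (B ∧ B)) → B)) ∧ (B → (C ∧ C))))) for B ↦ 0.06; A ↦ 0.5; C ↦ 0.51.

(B ∨ B) = max(0.06, 0.06) = 0.06
(C → B): 0.51 > 0.06, so result = 0.06
((C → B) ∧ A) = min(0.06, 0.5) = 0.06
(B ∧ B) = min(0.06, 0.06) = 0.06
(B → (B ∧ B)): 0.06 ≤ 0.06, so result = 1
((B → (B ∧ B)) → B): 1 > 0.06, so result = 0.06
(((C → B) ∧ A) ∨ ((B → (B ∧ B)) → B)) = max(0.06, 0.06) = 0.06
(C ∧ C) = min(0.51, 0.51) = 0.51
(B → (C ∧ C)): 0.06 ≤ 0.51, so result = 1
((((C → B) ∧ A) ∨ ((B → (B ∧ B)) → B)) ∧ (B → (C ∧ C))) = min(0.06, 1) = 0.06
(A → ((((C → B) ∧ A) ∨ ((B → (B ∧ B)) → B)) ∧ (B → (C ∧ C)))): 0.5 > 0.06, so result = 0.06
((B ∨ B) ∧ (A → ((((C → B) ∧ A) ∨ ((B → (B ∧ B)) → B)) ∧ (B → (C ∧ C))))) = min(0.06, 0.06) = 0.06

0.06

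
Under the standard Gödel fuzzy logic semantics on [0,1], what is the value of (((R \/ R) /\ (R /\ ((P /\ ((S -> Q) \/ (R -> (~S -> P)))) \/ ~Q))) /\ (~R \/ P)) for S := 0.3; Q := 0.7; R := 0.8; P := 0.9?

0.80

(R \/ R) = max(0.8, 0.8) = 0.8
(S -> Q): 0.3 ≤ 0.7, so result = 1
~S: Gödel ¬ of 0.3 = 0 (operand ≠ 0)
(~S -> P): 0 ≤ 0.9, so result = 1
(R -> (~S -> P)): 0.8 ≤ 1, so result = 1
((S -> Q) \/ (R -> (~S -> P))) = max(1, 1) = 1
(P /\ ((S -> Q) \/ (R -> (~S -> P)))) = min(0.9, 1) = 0.9
~Q: Gödel ¬ of 0.7 = 0 (operand ≠ 0)
((P /\ ((S -> Q) \/ (R -> (~S -> P)))) \/ ~Q) = max(0.9, 0) = 0.9
(R /\ ((P /\ ((S -> Q) \/ (R -> (~S -> P)))) \/ ~Q)) = min(0.8, 0.9) = 0.8
((R \/ R) /\ (R /\ ((P /\ ((S -> Q) \/ (R -> (~S -> P)))) \/ ~Q))) = min(0.8, 0.8) = 0.8
~R: Gödel ¬ of 0.8 = 0 (operand ≠ 0)
(~R \/ P) = max(0, 0.9) = 0.9
(((R \/ R) /\ (R /\ ((P /\ ((S -> Q) \/ (R -> (~S -> P)))) \/ ~Q))) /\ (~R \/ P)) = min(0.8, 0.9) = 0.8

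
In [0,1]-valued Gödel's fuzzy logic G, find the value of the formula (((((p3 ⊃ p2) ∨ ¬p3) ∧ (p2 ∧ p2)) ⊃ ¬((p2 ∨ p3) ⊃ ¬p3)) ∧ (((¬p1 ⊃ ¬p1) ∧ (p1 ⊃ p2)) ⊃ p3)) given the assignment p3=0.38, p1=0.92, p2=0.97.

0.38

(p3 ⊃ p2): 0.38 ≤ 0.97, so result = 1
¬p3: Gödel ¬ of 0.38 = 0 (operand ≠ 0)
((p3 ⊃ p2) ∨ ¬p3) = max(1, 0) = 1
(p2 ∧ p2) = min(0.97, 0.97) = 0.97
(((p3 ⊃ p2) ∨ ¬p3) ∧ (p2 ∧ p2)) = min(1, 0.97) = 0.97
(p2 ∨ p3) = max(0.97, 0.38) = 0.97
¬p3: Gödel ¬ of 0.38 = 0 (operand ≠ 0)
((p2 ∨ p3) ⊃ ¬p3): 0.97 > 0, so result = 0
¬((p2 ∨ p3) ⊃ ¬p3): Gödel ¬ of 0 = 1 (operand is 0)
((((p3 ⊃ p2) ∨ ¬p3) ∧ (p2 ∧ p2)) ⊃ ¬((p2 ∨ p3) ⊃ ¬p3)): 0.97 ≤ 1, so result = 1
¬p1: Gödel ¬ of 0.92 = 0 (operand ≠ 0)
¬p1: Gödel ¬ of 0.92 = 0 (operand ≠ 0)
(¬p1 ⊃ ¬p1): 0 ≤ 0, so result = 1
(p1 ⊃ p2): 0.92 ≤ 0.97, so result = 1
((¬p1 ⊃ ¬p1) ∧ (p1 ⊃ p2)) = min(1, 1) = 1
(((¬p1 ⊃ ¬p1) ∧ (p1 ⊃ p2)) ⊃ p3): 1 > 0.38, so result = 0.38
(((((p3 ⊃ p2) ∨ ¬p3) ∧ (p2 ∧ p2)) ⊃ ¬((p2 ∨ p3) ⊃ ¬p3)) ∧ (((¬p1 ⊃ ¬p1) ∧ (p1 ⊃ p2)) ⊃ p3)) = min(1, 0.38) = 0.38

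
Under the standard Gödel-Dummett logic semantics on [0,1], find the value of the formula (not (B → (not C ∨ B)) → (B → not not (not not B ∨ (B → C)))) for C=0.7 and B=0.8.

not C: Gödel ¬ of 0.7 = 0 (operand ≠ 0)
(not C ∨ B) = max(0, 0.8) = 0.8
(B → (not C ∨ B)): 0.8 ≤ 0.8, so result = 1
not (B → (not C ∨ B)): Gödel ¬ of 1 = 0 (operand ≠ 0)
not B: Gödel ¬ of 0.8 = 0 (operand ≠ 0)
not not B: Gödel ¬ of 0 = 1 (operand is 0)
(B → C): 0.8 > 0.7, so result = 0.7
(not not B ∨ (B → C)) = max(1, 0.7) = 1
not (not not B ∨ (B → C)): Gödel ¬ of 1 = 0 (operand ≠ 0)
not not (not not B ∨ (B → C)): Gödel ¬ of 0 = 1 (operand is 0)
(B → not not (not not B ∨ (B → C))): 0.8 ≤ 1, so result = 1
(not (B → (not C ∨ B)) → (B → not not (not not B ∨ (B → C)))): 0 ≤ 1, so result = 1

1.00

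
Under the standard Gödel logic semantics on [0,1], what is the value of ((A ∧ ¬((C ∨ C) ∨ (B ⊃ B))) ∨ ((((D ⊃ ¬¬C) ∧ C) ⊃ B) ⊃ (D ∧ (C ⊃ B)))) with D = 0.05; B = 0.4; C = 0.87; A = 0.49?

0.05

(C ∨ C) = max(0.87, 0.87) = 0.87
(B ⊃ B): 0.4 ≤ 0.4, so result = 1
((C ∨ C) ∨ (B ⊃ B)) = max(0.87, 1) = 1
¬((C ∨ C) ∨ (B ⊃ B)): Gödel ¬ of 1 = 0 (operand ≠ 0)
(A ∧ ¬((C ∨ C) ∨ (B ⊃ B))) = min(0.49, 0) = 0
¬C: Gödel ¬ of 0.87 = 0 (operand ≠ 0)
¬¬C: Gödel ¬ of 0 = 1 (operand is 0)
(D ⊃ ¬¬C): 0.05 ≤ 1, so result = 1
((D ⊃ ¬¬C) ∧ C) = min(1, 0.87) = 0.87
(((D ⊃ ¬¬C) ∧ C) ⊃ B): 0.87 > 0.4, so result = 0.4
(C ⊃ B): 0.87 > 0.4, so result = 0.4
(D ∧ (C ⊃ B)) = min(0.05, 0.4) = 0.05
((((D ⊃ ¬¬C) ∧ C) ⊃ B) ⊃ (D ∧ (C ⊃ B))): 0.4 > 0.05, so result = 0.05
((A ∧ ¬((C ∨ C) ∨ (B ⊃ B))) ∨ ((((D ⊃ ¬¬C) ∧ C) ⊃ B) ⊃ (D ∧ (C ⊃ B)))) = max(0, 0.05) = 0.05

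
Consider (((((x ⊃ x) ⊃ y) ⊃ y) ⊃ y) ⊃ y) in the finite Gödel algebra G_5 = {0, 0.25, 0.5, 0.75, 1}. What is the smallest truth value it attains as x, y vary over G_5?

1.00

Every assignment gives 1. For instance at x = 0, y = 0:
  (x ⊃ x): 0 ≤ 0, so result = 1
  ((x ⊃ x) ⊃ y): 1 > 0, so result = 0
  (((x ⊃ x) ⊃ y) ⊃ y): 0 ≤ 0, so result = 1
  ((((x ⊃ x) ⊃ y) ⊃ y) ⊃ y): 1 > 0, so result = 0
  (((((x ⊃ x) ⊃ y) ⊃ y) ⊃ y) ⊃ y): 0 ≤ 0, so result = 1
All 25 assignments give value 1 — the formula is a G_5-tautology.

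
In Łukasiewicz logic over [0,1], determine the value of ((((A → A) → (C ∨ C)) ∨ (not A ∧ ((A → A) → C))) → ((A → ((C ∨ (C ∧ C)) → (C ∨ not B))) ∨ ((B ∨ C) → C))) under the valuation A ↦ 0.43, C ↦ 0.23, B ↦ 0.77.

(A → A): min(1, 1 − 0.43 + 0.43) = 1
(C ∨ C) = max(0.23, 0.23) = 0.23
((A → A) → (C ∨ C)): min(1, 1 − 1 + 0.23) = 0.23
not A: Łukasiewicz ¬ gives 1 − 0.43 = 0.57
(A → A): min(1, 1 − 0.43 + 0.43) = 1
((A → A) → C): min(1, 1 − 1 + 0.23) = 0.23
(not A ∧ ((A → A) → C)) = min(0.57, 0.23) = 0.23
(((A → A) → (C ∨ C)) ∨ (not A ∧ ((A → A) → C))) = max(0.23, 0.23) = 0.23
(C ∧ C) = min(0.23, 0.23) = 0.23
(C ∨ (C ∧ C)) = max(0.23, 0.23) = 0.23
not B: Łukasiewicz ¬ gives 1 − 0.77 = 0.23
(C ∨ not B) = max(0.23, 0.23) = 0.23
((C ∨ (C ∧ C)) → (C ∨ not B)): min(1, 1 − 0.23 + 0.23) = 1
(A → ((C ∨ (C ∧ C)) → (C ∨ not B))): min(1, 1 − 0.43 + 1) = 1
(B ∨ C) = max(0.77, 0.23) = 0.77
((B ∨ C) → C): min(1, 1 − 0.77 + 0.23) = 0.46
((A → ((C ∨ (C ∧ C)) → (C ∨ not B))) ∨ ((B ∨ C) → C)) = max(1, 0.46) = 1
((((A → A) → (C ∨ C)) ∨ (not A ∧ ((A → A) → C))) → ((A → ((C ∨ (C ∧ C)) → (C ∨ not B))) ∨ ((B ∨ C) → C))): min(1, 1 − 0.23 + 1) = 1

1.00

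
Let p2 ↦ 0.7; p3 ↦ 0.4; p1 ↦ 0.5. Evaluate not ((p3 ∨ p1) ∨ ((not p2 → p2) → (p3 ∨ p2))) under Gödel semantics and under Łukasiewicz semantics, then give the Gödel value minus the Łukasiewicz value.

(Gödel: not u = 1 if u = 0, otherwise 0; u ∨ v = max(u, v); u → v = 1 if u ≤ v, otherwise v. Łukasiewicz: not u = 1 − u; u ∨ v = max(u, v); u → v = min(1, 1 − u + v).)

Gödel evaluation:
  (p3 ∨ p1) = max(0.4, 0.5) = 0.5
  not p2: Gödel ¬ of 0.7 = 0 (operand ≠ 0)
  (not p2 → p2): 0 ≤ 0.7, so result = 1
  (p3 ∨ p2) = max(0.4, 0.7) = 0.7
  ((not p2 → p2) → (p3 ∨ p2)): 1 > 0.7, so result = 0.7
  ((p3 ∨ p1) ∨ ((not p2 → p2) → (p3 ∨ p2))) = max(0.5, 0.7) = 0.7
  not ((p3 ∨ p1) ∨ ((not p2 → p2) → (p3 ∨ p2))): Gödel ¬ of 0.7 = 0 (operand ≠ 0)
  Gödel value = 0
Łukasiewicz evaluation:
  (p3 ∨ p1) = max(0.4, 0.5) = 0.5
  not p2: Łukasiewicz ¬ gives 1 − 0.7 = 0.3
  (not p2 → p2): min(1, 1 − 0.3 + 0.7) = 1
  (p3 ∨ p2) = max(0.4, 0.7) = 0.7
  ((not p2 → p2) → (p3 ∨ p2)): min(1, 1 − 1 + 0.7) = 0.7
  ((p3 ∨ p1) ∨ ((not p2 → p2) → (p3 ∨ p2))) = max(0.5, 0.7) = 0.7
  not ((p3 ∨ p1) ∨ ((not p2 → p2) → (p3 ∨ p2))): Łukasiewicz ¬ gives 1 − 0.7 = 0.3
  Łukasiewicz value = 0.3
Difference: 0 − 0.3 = -0.30

-0.30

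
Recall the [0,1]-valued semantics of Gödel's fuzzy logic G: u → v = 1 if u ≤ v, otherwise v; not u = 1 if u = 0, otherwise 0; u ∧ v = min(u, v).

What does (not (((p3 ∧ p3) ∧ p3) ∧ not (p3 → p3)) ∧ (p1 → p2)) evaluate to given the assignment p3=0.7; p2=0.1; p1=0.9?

0.10

(p3 ∧ p3) = min(0.7, 0.7) = 0.7
((p3 ∧ p3) ∧ p3) = min(0.7, 0.7) = 0.7
(p3 → p3): 0.7 ≤ 0.7, so result = 1
not (p3 → p3): Gödel ¬ of 1 = 0 (operand ≠ 0)
(((p3 ∧ p3) ∧ p3) ∧ not (p3 → p3)) = min(0.7, 0) = 0
not (((p3 ∧ p3) ∧ p3) ∧ not (p3 → p3)): Gödel ¬ of 0 = 1 (operand is 0)
(p1 → p2): 0.9 > 0.1, so result = 0.1
(not (((p3 ∧ p3) ∧ p3) ∧ not (p3 → p3)) ∧ (p1 → p2)) = min(1, 0.1) = 0.1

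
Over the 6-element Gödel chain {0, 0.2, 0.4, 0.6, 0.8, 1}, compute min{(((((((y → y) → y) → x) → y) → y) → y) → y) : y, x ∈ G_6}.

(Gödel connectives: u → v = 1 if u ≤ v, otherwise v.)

The minimum is attained at y = 0.2, x = 0:
  (y → y): 0.2 ≤ 0.2, so result = 1
  ((y → y) → y): 1 > 0.2, so result = 0.2
  (((y → y) → y) → x): 0.2 > 0, so result = 0
  ((((y → y) → y) → x) → y): 0 ≤ 0.2, so result = 1
  (((((y → y) → y) → x) → y) → y): 1 > 0.2, so result = 0.2
  ((((((y → y) → y) → x) → y) → y) → y): 0.2 ≤ 0.2, so result = 1
  (((((((y → y) → y) → x) → y) → y) → y) → y): 1 > 0.2, so result = 0.2
Checking all 36 assignments confirms none give a value below 0.20.

0.20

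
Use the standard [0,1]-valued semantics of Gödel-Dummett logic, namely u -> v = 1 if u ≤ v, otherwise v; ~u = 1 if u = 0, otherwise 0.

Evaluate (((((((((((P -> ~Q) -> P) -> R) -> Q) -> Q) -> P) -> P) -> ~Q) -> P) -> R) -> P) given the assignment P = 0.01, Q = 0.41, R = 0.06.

~Q: Gödel ¬ of 0.41 = 0 (operand ≠ 0)
(P -> ~Q): 0.01 > 0, so result = 0
((P -> ~Q) -> P): 0 ≤ 0.01, so result = 1
(((P -> ~Q) -> P) -> R): 1 > 0.06, so result = 0.06
((((P -> ~Q) -> P) -> R) -> Q): 0.06 ≤ 0.41, so result = 1
(((((P -> ~Q) -> P) -> R) -> Q) -> Q): 1 > 0.41, so result = 0.41
((((((P -> ~Q) -> P) -> R) -> Q) -> Q) -> P): 0.41 > 0.01, so result = 0.01
(((((((P -> ~Q) -> P) -> R) -> Q) -> Q) -> P) -> P): 0.01 ≤ 0.01, so result = 1
~Q: Gödel ¬ of 0.41 = 0 (operand ≠ 0)
((((((((P -> ~Q) -> P) -> R) -> Q) -> Q) -> P) -> P) -> ~Q): 1 > 0, so result = 0
(((((((((P -> ~Q) -> P) -> R) -> Q) -> Q) -> P) -> P) -> ~Q) -> P): 0 ≤ 0.01, so result = 1
((((((((((P -> ~Q) -> P) -> R) -> Q) -> Q) -> P) -> P) -> ~Q) -> P) -> R): 1 > 0.06, so result = 0.06
(((((((((((P -> ~Q) -> P) -> R) -> Q) -> Q) -> P) -> P) -> ~Q) -> P) -> R) -> P): 0.06 > 0.01, so result = 0.01

0.01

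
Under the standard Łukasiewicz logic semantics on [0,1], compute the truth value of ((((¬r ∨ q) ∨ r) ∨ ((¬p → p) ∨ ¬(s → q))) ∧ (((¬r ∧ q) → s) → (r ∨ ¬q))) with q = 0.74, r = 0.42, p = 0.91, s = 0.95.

0.42

¬r: Łukasiewicz ¬ gives 1 − 0.42 = 0.58
(¬r ∨ q) = max(0.58, 0.74) = 0.74
((¬r ∨ q) ∨ r) = max(0.74, 0.42) = 0.74
¬p: Łukasiewicz ¬ gives 1 − 0.91 = 0.09
(¬p → p): min(1, 1 − 0.09 + 0.91) = 1
(s → q): min(1, 1 − 0.95 + 0.74) = 0.79
¬(s → q): Łukasiewicz ¬ gives 1 − 0.79 = 0.21
((¬p → p) ∨ ¬(s → q)) = max(1, 0.21) = 1
(((¬r ∨ q) ∨ r) ∨ ((¬p → p) ∨ ¬(s → q))) = max(0.74, 1) = 1
¬r: Łukasiewicz ¬ gives 1 − 0.42 = 0.58
(¬r ∧ q) = min(0.58, 0.74) = 0.58
((¬r ∧ q) → s): min(1, 1 − 0.58 + 0.95) = 1
¬q: Łukasiewicz ¬ gives 1 − 0.74 = 0.26
(r ∨ ¬q) = max(0.42, 0.26) = 0.42
(((¬r ∧ q) → s) → (r ∨ ¬q)): min(1, 1 − 1 + 0.42) = 0.42
((((¬r ∨ q) ∨ r) ∨ ((¬p → p) ∨ ¬(s → q))) ∧ (((¬r ∧ q) → s) → (r ∨ ¬q))) = min(1, 0.42) = 0.42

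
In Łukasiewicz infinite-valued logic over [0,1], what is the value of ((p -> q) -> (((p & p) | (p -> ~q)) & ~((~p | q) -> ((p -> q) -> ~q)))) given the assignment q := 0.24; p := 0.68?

0.44

(p -> q): min(1, 1 − 0.68 + 0.24) = 0.56
(p & p) = min(0.68, 0.68) = 0.68
~q: Łukasiewicz ¬ gives 1 − 0.24 = 0.76
(p -> ~q): min(1, 1 − 0.68 + 0.76) = 1
((p & p) | (p -> ~q)) = max(0.68, 1) = 1
~p: Łukasiewicz ¬ gives 1 − 0.68 = 0.32
(~p | q) = max(0.32, 0.24) = 0.32
(p -> q): min(1, 1 − 0.68 + 0.24) = 0.56
~q: Łukasiewicz ¬ gives 1 − 0.24 = 0.76
((p -> q) -> ~q): min(1, 1 − 0.56 + 0.76) = 1
((~p | q) -> ((p -> q) -> ~q)): min(1, 1 − 0.32 + 1) = 1
~((~p | q) -> ((p -> q) -> ~q)): Łukasiewicz ¬ gives 1 − 1 = 0
(((p & p) | (p -> ~q)) & ~((~p | q) -> ((p -> q) -> ~q))) = min(1, 0) = 0
((p -> q) -> (((p & p) | (p -> ~q)) & ~((~p | q) -> ((p -> q) -> ~q)))): min(1, 1 − 0.56 + 0) = 0.44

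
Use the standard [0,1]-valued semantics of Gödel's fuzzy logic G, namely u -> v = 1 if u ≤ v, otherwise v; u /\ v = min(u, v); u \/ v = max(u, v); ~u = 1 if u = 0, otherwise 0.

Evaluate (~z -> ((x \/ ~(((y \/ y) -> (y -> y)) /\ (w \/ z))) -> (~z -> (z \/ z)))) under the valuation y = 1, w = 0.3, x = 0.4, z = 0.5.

1.00

~z: Gödel ¬ of 0.5 = 0 (operand ≠ 0)
(y \/ y) = max(1, 1) = 1
(y -> y): 1 ≤ 1, so result = 1
((y \/ y) -> (y -> y)): 1 ≤ 1, so result = 1
(w \/ z) = max(0.3, 0.5) = 0.5
(((y \/ y) -> (y -> y)) /\ (w \/ z)) = min(1, 0.5) = 0.5
~(((y \/ y) -> (y -> y)) /\ (w \/ z)): Gödel ¬ of 0.5 = 0 (operand ≠ 0)
(x \/ ~(((y \/ y) -> (y -> y)) /\ (w \/ z))) = max(0.4, 0) = 0.4
~z: Gödel ¬ of 0.5 = 0 (operand ≠ 0)
(z \/ z) = max(0.5, 0.5) = 0.5
(~z -> (z \/ z)): 0 ≤ 0.5, so result = 1
((x \/ ~(((y \/ y) -> (y -> y)) /\ (w \/ z))) -> (~z -> (z \/ z))): 0.4 ≤ 1, so result = 1
(~z -> ((x \/ ~(((y \/ y) -> (y -> y)) /\ (w \/ z))) -> (~z -> (z \/ z)))): 0 ≤ 1, so result = 1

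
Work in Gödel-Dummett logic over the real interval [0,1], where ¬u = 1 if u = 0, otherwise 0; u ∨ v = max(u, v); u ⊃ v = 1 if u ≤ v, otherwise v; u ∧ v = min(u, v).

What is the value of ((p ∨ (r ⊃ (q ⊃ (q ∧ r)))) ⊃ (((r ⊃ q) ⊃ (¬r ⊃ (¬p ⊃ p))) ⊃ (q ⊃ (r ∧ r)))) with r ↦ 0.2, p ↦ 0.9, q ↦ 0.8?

0.20

(q ∧ r) = min(0.8, 0.2) = 0.2
(q ⊃ (q ∧ r)): 0.8 > 0.2, so result = 0.2
(r ⊃ (q ⊃ (q ∧ r))): 0.2 ≤ 0.2, so result = 1
(p ∨ (r ⊃ (q ⊃ (q ∧ r)))) = max(0.9, 1) = 1
(r ⊃ q): 0.2 ≤ 0.8, so result = 1
¬r: Gödel ¬ of 0.2 = 0 (operand ≠ 0)
¬p: Gödel ¬ of 0.9 = 0 (operand ≠ 0)
(¬p ⊃ p): 0 ≤ 0.9, so result = 1
(¬r ⊃ (¬p ⊃ p)): 0 ≤ 1, so result = 1
((r ⊃ q) ⊃ (¬r ⊃ (¬p ⊃ p))): 1 ≤ 1, so result = 1
(r ∧ r) = min(0.2, 0.2) = 0.2
(q ⊃ (r ∧ r)): 0.8 > 0.2, so result = 0.2
(((r ⊃ q) ⊃ (¬r ⊃ (¬p ⊃ p))) ⊃ (q ⊃ (r ∧ r))): 1 > 0.2, so result = 0.2
((p ∨ (r ⊃ (q ⊃ (q ∧ r)))) ⊃ (((r ⊃ q) ⊃ (¬r ⊃ (¬p ⊃ p))) ⊃ (q ⊃ (r ∧ r)))): 1 > 0.2, so result = 0.2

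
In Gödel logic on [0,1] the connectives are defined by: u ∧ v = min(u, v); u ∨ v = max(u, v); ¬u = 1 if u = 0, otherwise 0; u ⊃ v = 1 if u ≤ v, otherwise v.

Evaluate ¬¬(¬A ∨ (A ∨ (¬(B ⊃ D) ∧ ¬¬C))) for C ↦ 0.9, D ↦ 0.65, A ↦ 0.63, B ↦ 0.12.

1.00

¬A: Gödel ¬ of 0.63 = 0 (operand ≠ 0)
(B ⊃ D): 0.12 ≤ 0.65, so result = 1
¬(B ⊃ D): Gödel ¬ of 1 = 0 (operand ≠ 0)
¬C: Gödel ¬ of 0.9 = 0 (operand ≠ 0)
¬¬C: Gödel ¬ of 0 = 1 (operand is 0)
(¬(B ⊃ D) ∧ ¬¬C) = min(0, 1) = 0
(A ∨ (¬(B ⊃ D) ∧ ¬¬C)) = max(0.63, 0) = 0.63
(¬A ∨ (A ∨ (¬(B ⊃ D) ∧ ¬¬C))) = max(0, 0.63) = 0.63
¬(¬A ∨ (A ∨ (¬(B ⊃ D) ∧ ¬¬C))): Gödel ¬ of 0.63 = 0 (operand ≠ 0)
¬¬(¬A ∨ (A ∨ (¬(B ⊃ D) ∧ ¬¬C))): Gödel ¬ of 0 = 1 (operand is 0)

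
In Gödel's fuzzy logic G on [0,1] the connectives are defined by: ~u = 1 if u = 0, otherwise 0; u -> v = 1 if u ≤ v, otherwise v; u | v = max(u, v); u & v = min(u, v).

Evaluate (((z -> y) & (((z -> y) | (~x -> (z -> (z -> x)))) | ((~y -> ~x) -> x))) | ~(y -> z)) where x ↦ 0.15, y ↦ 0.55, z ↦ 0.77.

0.55

(z -> y): 0.77 > 0.55, so result = 0.55
(z -> y): 0.77 > 0.55, so result = 0.55
~x: Gödel ¬ of 0.15 = 0 (operand ≠ 0)
(z -> x): 0.77 > 0.15, so result = 0.15
(z -> (z -> x)): 0.77 > 0.15, so result = 0.15
(~x -> (z -> (z -> x))): 0 ≤ 0.15, so result = 1
((z -> y) | (~x -> (z -> (z -> x)))) = max(0.55, 1) = 1
~y: Gödel ¬ of 0.55 = 0 (operand ≠ 0)
~x: Gödel ¬ of 0.15 = 0 (operand ≠ 0)
(~y -> ~x): 0 ≤ 0, so result = 1
((~y -> ~x) -> x): 1 > 0.15, so result = 0.15
(((z -> y) | (~x -> (z -> (z -> x)))) | ((~y -> ~x) -> x)) = max(1, 0.15) = 1
((z -> y) & (((z -> y) | (~x -> (z -> (z -> x)))) | ((~y -> ~x) -> x))) = min(0.55, 1) = 0.55
(y -> z): 0.55 ≤ 0.77, so result = 1
~(y -> z): Gödel ¬ of 1 = 0 (operand ≠ 0)
(((z -> y) & (((z -> y) | (~x -> (z -> (z -> x)))) | ((~y -> ~x) -> x))) | ~(y -> z)) = max(0.55, 0) = 0.55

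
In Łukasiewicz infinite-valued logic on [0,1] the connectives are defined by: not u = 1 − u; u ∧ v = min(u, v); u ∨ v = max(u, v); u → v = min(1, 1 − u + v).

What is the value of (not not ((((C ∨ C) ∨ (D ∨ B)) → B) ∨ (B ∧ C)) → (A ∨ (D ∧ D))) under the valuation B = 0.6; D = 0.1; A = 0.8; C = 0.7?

(C ∨ C) = max(0.7, 0.7) = 0.7
(D ∨ B) = max(0.1, 0.6) = 0.6
((C ∨ C) ∨ (D ∨ B)) = max(0.7, 0.6) = 0.7
(((C ∨ C) ∨ (D ∨ B)) → B): min(1, 1 − 0.7 + 0.6) = 0.9
(B ∧ C) = min(0.6, 0.7) = 0.6
((((C ∨ C) ∨ (D ∨ B)) → B) ∨ (B ∧ C)) = max(0.9, 0.6) = 0.9
not ((((C ∨ C) ∨ (D ∨ B)) → B) ∨ (B ∧ C)): Łukasiewicz ¬ gives 1 − 0.9 = 0.1
not not ((((C ∨ C) ∨ (D ∨ B)) → B) ∨ (B ∧ C)): Łukasiewicz ¬ gives 1 − 0.1 = 0.9
(D ∧ D) = min(0.1, 0.1) = 0.1
(A ∨ (D ∧ D)) = max(0.8, 0.1) = 0.8
(not not ((((C ∨ C) ∨ (D ∨ B)) → B) ∨ (B ∧ C)) → (A ∨ (D ∧ D))): min(1, 1 − 0.9 + 0.8) = 0.9

0.90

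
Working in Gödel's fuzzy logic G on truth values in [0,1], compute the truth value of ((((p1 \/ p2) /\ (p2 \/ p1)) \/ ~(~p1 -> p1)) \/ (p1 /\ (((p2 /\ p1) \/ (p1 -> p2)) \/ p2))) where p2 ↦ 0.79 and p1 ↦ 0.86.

(p1 \/ p2) = max(0.86, 0.79) = 0.86
(p2 \/ p1) = max(0.79, 0.86) = 0.86
((p1 \/ p2) /\ (p2 \/ p1)) = min(0.86, 0.86) = 0.86
~p1: Gödel ¬ of 0.86 = 0 (operand ≠ 0)
(~p1 -> p1): 0 ≤ 0.86, so result = 1
~(~p1 -> p1): Gödel ¬ of 1 = 0 (operand ≠ 0)
(((p1 \/ p2) /\ (p2 \/ p1)) \/ ~(~p1 -> p1)) = max(0.86, 0) = 0.86
(p2 /\ p1) = min(0.79, 0.86) = 0.79
(p1 -> p2): 0.86 > 0.79, so result = 0.79
((p2 /\ p1) \/ (p1 -> p2)) = max(0.79, 0.79) = 0.79
(((p2 /\ p1) \/ (p1 -> p2)) \/ p2) = max(0.79, 0.79) = 0.79
(p1 /\ (((p2 /\ p1) \/ (p1 -> p2)) \/ p2)) = min(0.86, 0.79) = 0.79
((((p1 \/ p2) /\ (p2 \/ p1)) \/ ~(~p1 -> p1)) \/ (p1 /\ (((p2 /\ p1) \/ (p1 -> p2)) \/ p2))) = max(0.86, 0.79) = 0.86

0.86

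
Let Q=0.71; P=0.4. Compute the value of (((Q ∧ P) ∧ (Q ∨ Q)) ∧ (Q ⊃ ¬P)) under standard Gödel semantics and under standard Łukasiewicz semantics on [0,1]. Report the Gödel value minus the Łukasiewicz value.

-0.40

Gödel evaluation:
  (Q ∧ P) = min(0.71, 0.4) = 0.4
  (Q ∨ Q) = max(0.71, 0.71) = 0.71
  ((Q ∧ P) ∧ (Q ∨ Q)) = min(0.4, 0.71) = 0.4
  ¬P: Gödel ¬ of 0.4 = 0 (operand ≠ 0)
  (Q ⊃ ¬P): 0.71 > 0, so result = 0
  (((Q ∧ P) ∧ (Q ∨ Q)) ∧ (Q ⊃ ¬P)) = min(0.4, 0) = 0
  Gödel value = 0
Łukasiewicz evaluation:
  (Q ∧ P) = min(0.71, 0.4) = 0.4
  (Q ∨ Q) = max(0.71, 0.71) = 0.71
  ((Q ∧ P) ∧ (Q ∨ Q)) = min(0.4, 0.71) = 0.4
  ¬P: Łukasiewicz ¬ gives 1 − 0.4 = 0.6
  (Q ⊃ ¬P): min(1, 1 − 0.71 + 0.6) = 0.89
  (((Q ∧ P) ∧ (Q ∨ Q)) ∧ (Q ⊃ ¬P)) = min(0.4, 0.89) = 0.4
  Łukasiewicz value = 0.4
Difference: 0 − 0.4 = -0.40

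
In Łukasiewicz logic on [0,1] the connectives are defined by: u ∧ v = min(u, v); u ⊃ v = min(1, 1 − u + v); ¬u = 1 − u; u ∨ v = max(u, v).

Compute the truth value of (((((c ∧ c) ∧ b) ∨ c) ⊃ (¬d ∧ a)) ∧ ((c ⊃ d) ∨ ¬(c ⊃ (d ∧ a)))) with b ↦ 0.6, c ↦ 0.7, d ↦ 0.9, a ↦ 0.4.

0.40

(c ∧ c) = min(0.7, 0.7) = 0.7
((c ∧ c) ∧ b) = min(0.7, 0.6) = 0.6
(((c ∧ c) ∧ b) ∨ c) = max(0.6, 0.7) = 0.7
¬d: Łukasiewicz ¬ gives 1 − 0.9 = 0.1
(¬d ∧ a) = min(0.1, 0.4) = 0.1
((((c ∧ c) ∧ b) ∨ c) ⊃ (¬d ∧ a)): min(1, 1 − 0.7 + 0.1) = 0.4
(c ⊃ d): min(1, 1 − 0.7 + 0.9) = 1
(d ∧ a) = min(0.9, 0.4) = 0.4
(c ⊃ (d ∧ a)): min(1, 1 − 0.7 + 0.4) = 0.7
¬(c ⊃ (d ∧ a)): Łukasiewicz ¬ gives 1 − 0.7 = 0.3
((c ⊃ d) ∨ ¬(c ⊃ (d ∧ a))) = max(1, 0.3) = 1
(((((c ∧ c) ∧ b) ∨ c) ⊃ (¬d ∧ a)) ∧ ((c ⊃ d) ∨ ¬(c ⊃ (d ∧ a)))) = min(0.4, 1) = 0.4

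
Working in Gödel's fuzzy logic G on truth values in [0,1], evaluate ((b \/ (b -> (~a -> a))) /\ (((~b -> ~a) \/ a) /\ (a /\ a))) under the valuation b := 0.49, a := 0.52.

~a: Gödel ¬ of 0.52 = 0 (operand ≠ 0)
(~a -> a): 0 ≤ 0.52, so result = 1
(b -> (~a -> a)): 0.49 ≤ 1, so result = 1
(b \/ (b -> (~a -> a))) = max(0.49, 1) = 1
~b: Gödel ¬ of 0.49 = 0 (operand ≠ 0)
~a: Gödel ¬ of 0.52 = 0 (operand ≠ 0)
(~b -> ~a): 0 ≤ 0, so result = 1
((~b -> ~a) \/ a) = max(1, 0.52) = 1
(a /\ a) = min(0.52, 0.52) = 0.52
(((~b -> ~a) \/ a) /\ (a /\ a)) = min(1, 0.52) = 0.52
((b \/ (b -> (~a -> a))) /\ (((~b -> ~a) \/ a) /\ (a /\ a))) = min(1, 0.52) = 0.52

0.52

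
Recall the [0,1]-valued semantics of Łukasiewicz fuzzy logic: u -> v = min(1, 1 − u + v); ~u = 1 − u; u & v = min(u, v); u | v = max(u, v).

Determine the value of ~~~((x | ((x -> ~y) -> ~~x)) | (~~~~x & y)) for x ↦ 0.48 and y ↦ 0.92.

~y: Łukasiewicz ¬ gives 1 − 0.92 = 0.08
(x -> ~y): min(1, 1 − 0.48 + 0.08) = 0.6
~x: Łukasiewicz ¬ gives 1 − 0.48 = 0.52
~~x: Łukasiewicz ¬ gives 1 − 0.52 = 0.48
((x -> ~y) -> ~~x): min(1, 1 − 0.6 + 0.48) = 0.88
(x | ((x -> ~y) -> ~~x)) = max(0.48, 0.88) = 0.88
~x: Łukasiewicz ¬ gives 1 − 0.48 = 0.52
~~x: Łukasiewicz ¬ gives 1 − 0.52 = 0.48
~~~x: Łukasiewicz ¬ gives 1 − 0.48 = 0.52
~~~~x: Łukasiewicz ¬ gives 1 − 0.52 = 0.48
(~~~~x & y) = min(0.48, 0.92) = 0.48
((x | ((x -> ~y) -> ~~x)) | (~~~~x & y)) = max(0.88, 0.48) = 0.88
~((x | ((x -> ~y) -> ~~x)) | (~~~~x & y)): Łukasiewicz ¬ gives 1 − 0.88 = 0.12
~~((x | ((x -> ~y) -> ~~x)) | (~~~~x & y)): Łukasiewicz ¬ gives 1 − 0.12 = 0.88
~~~((x | ((x -> ~y) -> ~~x)) | (~~~~x & y)): Łukasiewicz ¬ gives 1 − 0.88 = 0.12

0.12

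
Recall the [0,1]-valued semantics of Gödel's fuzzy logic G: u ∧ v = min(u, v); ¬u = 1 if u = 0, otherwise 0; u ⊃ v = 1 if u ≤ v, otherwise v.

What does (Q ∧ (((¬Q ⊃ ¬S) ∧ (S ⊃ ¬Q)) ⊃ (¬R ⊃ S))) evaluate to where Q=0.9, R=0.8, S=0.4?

0.90

¬Q: Gödel ¬ of 0.9 = 0 (operand ≠ 0)
¬S: Gödel ¬ of 0.4 = 0 (operand ≠ 0)
(¬Q ⊃ ¬S): 0 ≤ 0, so result = 1
¬Q: Gödel ¬ of 0.9 = 0 (operand ≠ 0)
(S ⊃ ¬Q): 0.4 > 0, so result = 0
((¬Q ⊃ ¬S) ∧ (S ⊃ ¬Q)) = min(1, 0) = 0
¬R: Gödel ¬ of 0.8 = 0 (operand ≠ 0)
(¬R ⊃ S): 0 ≤ 0.4, so result = 1
(((¬Q ⊃ ¬S) ∧ (S ⊃ ¬Q)) ⊃ (¬R ⊃ S)): 0 ≤ 1, so result = 1
(Q ∧ (((¬Q ⊃ ¬S) ∧ (S ⊃ ¬Q)) ⊃ (¬R ⊃ S))) = min(0.9, 1) = 0.9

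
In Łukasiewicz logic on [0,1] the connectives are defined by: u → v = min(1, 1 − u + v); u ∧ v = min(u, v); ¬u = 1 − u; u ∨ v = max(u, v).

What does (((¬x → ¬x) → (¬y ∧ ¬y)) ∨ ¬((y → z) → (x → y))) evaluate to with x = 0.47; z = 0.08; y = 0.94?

¬x: Łukasiewicz ¬ gives 1 − 0.47 = 0.53
¬x: Łukasiewicz ¬ gives 1 − 0.47 = 0.53
(¬x → ¬x): min(1, 1 − 0.53 + 0.53) = 1
¬y: Łukasiewicz ¬ gives 1 − 0.94 = 0.06
¬y: Łukasiewicz ¬ gives 1 − 0.94 = 0.06
(¬y ∧ ¬y) = min(0.06, 0.06) = 0.06
((¬x → ¬x) → (¬y ∧ ¬y)): min(1, 1 − 1 + 0.06) = 0.06
(y → z): min(1, 1 − 0.94 + 0.08) = 0.14
(x → y): min(1, 1 − 0.47 + 0.94) = 1
((y → z) → (x → y)): min(1, 1 − 0.14 + 1) = 1
¬((y → z) → (x → y)): Łukasiewicz ¬ gives 1 − 1 = 0
(((¬x → ¬x) → (¬y ∧ ¬y)) ∨ ¬((y → z) → (x → y))) = max(0.06, 0) = 0.06

0.06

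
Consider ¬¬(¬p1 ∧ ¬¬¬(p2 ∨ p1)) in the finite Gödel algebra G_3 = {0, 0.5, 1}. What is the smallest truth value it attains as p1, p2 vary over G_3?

The minimum is attained at p1 = 0, p2 = 0.5:
  ¬p1: Gödel ¬ of 0 = 1 (operand is 0)
  (p2 ∨ p1) = max(0.5, 0) = 0.5
  ¬(p2 ∨ p1): Gödel ¬ of 0.5 = 0 (operand ≠ 0)
  ¬¬(p2 ∨ p1): Gödel ¬ of 0 = 1 (operand is 0)
  ¬¬¬(p2 ∨ p1): Gödel ¬ of 1 = 0 (operand ≠ 0)
  (¬p1 ∧ ¬¬¬(p2 ∨ p1)) = min(1, 0) = 0
  ¬(¬p1 ∧ ¬¬¬(p2 ∨ p1)): Gödel ¬ of 0 = 1 (operand is 0)
  ¬¬(¬p1 ∧ ¬¬¬(p2 ∨ p1)): Gödel ¬ of 1 = 0 (operand ≠ 0)
Checking all 9 assignments confirms none give a value below 0.00.

0.00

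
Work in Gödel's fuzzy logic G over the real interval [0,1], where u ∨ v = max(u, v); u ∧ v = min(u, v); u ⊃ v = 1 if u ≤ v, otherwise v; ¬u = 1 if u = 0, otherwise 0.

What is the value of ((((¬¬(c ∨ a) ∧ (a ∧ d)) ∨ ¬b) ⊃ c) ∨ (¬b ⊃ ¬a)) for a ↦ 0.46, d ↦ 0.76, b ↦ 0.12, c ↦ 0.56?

(c ∨ a) = max(0.56, 0.46) = 0.56
¬(c ∨ a): Gödel ¬ of 0.56 = 0 (operand ≠ 0)
¬¬(c ∨ a): Gödel ¬ of 0 = 1 (operand is 0)
(a ∧ d) = min(0.46, 0.76) = 0.46
(¬¬(c ∨ a) ∧ (a ∧ d)) = min(1, 0.46) = 0.46
¬b: Gödel ¬ of 0.12 = 0 (operand ≠ 0)
((¬¬(c ∨ a) ∧ (a ∧ d)) ∨ ¬b) = max(0.46, 0) = 0.46
(((¬¬(c ∨ a) ∧ (a ∧ d)) ∨ ¬b) ⊃ c): 0.46 ≤ 0.56, so result = 1
¬b: Gödel ¬ of 0.12 = 0 (operand ≠ 0)
¬a: Gödel ¬ of 0.46 = 0 (operand ≠ 0)
(¬b ⊃ ¬a): 0 ≤ 0, so result = 1
((((¬¬(c ∨ a) ∧ (a ∧ d)) ∨ ¬b) ⊃ c) ∨ (¬b ⊃ ¬a)) = max(1, 1) = 1

1.00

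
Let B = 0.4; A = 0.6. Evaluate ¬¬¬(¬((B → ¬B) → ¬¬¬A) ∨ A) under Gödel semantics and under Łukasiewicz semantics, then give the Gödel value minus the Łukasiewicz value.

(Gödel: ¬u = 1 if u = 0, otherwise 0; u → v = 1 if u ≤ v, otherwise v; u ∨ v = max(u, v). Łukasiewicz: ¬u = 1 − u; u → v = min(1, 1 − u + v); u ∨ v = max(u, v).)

Gödel evaluation:
  ¬B: Gödel ¬ of 0.4 = 0 (operand ≠ 0)
  (B → ¬B): 0.4 > 0, so result = 0
  ¬A: Gödel ¬ of 0.6 = 0 (operand ≠ 0)
  ¬¬A: Gödel ¬ of 0 = 1 (operand is 0)
  ¬¬¬A: Gödel ¬ of 1 = 0 (operand ≠ 0)
  ((B → ¬B) → ¬¬¬A): 0 ≤ 0, so result = 1
  ¬((B → ¬B) → ¬¬¬A): Gödel ¬ of 1 = 0 (operand ≠ 0)
  (¬((B → ¬B) → ¬¬¬A) ∨ A) = max(0, 0.6) = 0.6
  ¬(¬((B → ¬B) → ¬¬¬A) ∨ A): Gödel ¬ of 0.6 = 0 (operand ≠ 0)
  ¬¬(¬((B → ¬B) → ¬¬¬A) ∨ A): Gödel ¬ of 0 = 1 (operand is 0)
  ¬¬¬(¬((B → ¬B) → ¬¬¬A) ∨ A): Gödel ¬ of 1 = 0 (operand ≠ 0)
  Gödel value = 0
Łukasiewicz evaluation:
  ¬B: Łukasiewicz ¬ gives 1 − 0.4 = 0.6
  (B → ¬B): min(1, 1 − 0.4 + 0.6) = 1
  ¬A: Łukasiewicz ¬ gives 1 − 0.6 = 0.4
  ¬¬A: Łukasiewicz ¬ gives 1 − 0.4 = 0.6
  ¬¬¬A: Łukasiewicz ¬ gives 1 − 0.6 = 0.4
  ((B → ¬B) → ¬¬¬A): min(1, 1 − 1 + 0.4) = 0.4
  ¬((B → ¬B) → ¬¬¬A): Łukasiewicz ¬ gives 1 − 0.4 = 0.6
  (¬((B → ¬B) → ¬¬¬A) ∨ A) = max(0.6, 0.6) = 0.6
  ¬(¬((B → ¬B) → ¬¬¬A) ∨ A): Łukasiewicz ¬ gives 1 − 0.6 = 0.4
  ¬¬(¬((B → ¬B) → ¬¬¬A) ∨ A): Łukasiewicz ¬ gives 1 − 0.4 = 0.6
  ¬¬¬(¬((B → ¬B) → ¬¬¬A) ∨ A): Łukasiewicz ¬ gives 1 − 0.6 = 0.4
  Łukasiewicz value = 0.4
Difference: 0 − 0.4 = -0.40

-0.40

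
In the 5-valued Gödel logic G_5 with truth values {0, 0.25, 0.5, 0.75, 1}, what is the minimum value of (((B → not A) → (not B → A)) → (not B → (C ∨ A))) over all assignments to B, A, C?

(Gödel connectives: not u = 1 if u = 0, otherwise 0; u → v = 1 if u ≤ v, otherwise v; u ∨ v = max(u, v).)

1.00

Every assignment gives 1. For instance at B = 0, A = 0, C = 0:
  not A: Gödel ¬ of 0 = 1 (operand is 0)
  (B → not A): 0 ≤ 1, so result = 1
  not B: Gödel ¬ of 0 = 1 (operand is 0)
  (not B → A): 1 > 0, so result = 0
  ((B → not A) → (not B → A)): 1 > 0, so result = 0
  not B: Gödel ¬ of 0 = 1 (operand is 0)
  (C ∨ A) = max(0, 0) = 0
  (not B → (C ∨ A)): 1 > 0, so result = 0
  (((B → not A) → (not B → A)) → (not B → (C ∨ A))): 0 ≤ 0, so result = 1
All 125 assignments give value 1 — the formula is a G_5-tautology.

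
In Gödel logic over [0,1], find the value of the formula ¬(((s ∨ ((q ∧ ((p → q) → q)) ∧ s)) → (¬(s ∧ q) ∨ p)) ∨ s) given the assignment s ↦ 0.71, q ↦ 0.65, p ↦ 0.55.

0.00

(p → q): 0.55 ≤ 0.65, so result = 1
((p → q) → q): 1 > 0.65, so result = 0.65
(q ∧ ((p → q) → q)) = min(0.65, 0.65) = 0.65
((q ∧ ((p → q) → q)) ∧ s) = min(0.65, 0.71) = 0.65
(s ∨ ((q ∧ ((p → q) → q)) ∧ s)) = max(0.71, 0.65) = 0.71
(s ∧ q) = min(0.71, 0.65) = 0.65
¬(s ∧ q): Gödel ¬ of 0.65 = 0 (operand ≠ 0)
(¬(s ∧ q) ∨ p) = max(0, 0.55) = 0.55
((s ∨ ((q ∧ ((p → q) → q)) ∧ s)) → (¬(s ∧ q) ∨ p)): 0.71 > 0.55, so result = 0.55
(((s ∨ ((q ∧ ((p → q) → q)) ∧ s)) → (¬(s ∧ q) ∨ p)) ∨ s) = max(0.55, 0.71) = 0.71
¬(((s ∨ ((q ∧ ((p → q) → q)) ∧ s)) → (¬(s ∧ q) ∨ p)) ∨ s): Gödel ¬ of 0.71 = 0 (operand ≠ 0)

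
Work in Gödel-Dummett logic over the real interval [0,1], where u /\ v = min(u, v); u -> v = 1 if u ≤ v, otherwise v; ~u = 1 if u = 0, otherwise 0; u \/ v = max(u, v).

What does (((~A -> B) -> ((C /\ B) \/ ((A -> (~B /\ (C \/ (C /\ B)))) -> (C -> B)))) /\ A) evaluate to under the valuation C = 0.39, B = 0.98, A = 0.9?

~A: Gödel ¬ of 0.9 = 0 (operand ≠ 0)
(~A -> B): 0 ≤ 0.98, so result = 1
(C /\ B) = min(0.39, 0.98) = 0.39
~B: Gödel ¬ of 0.98 = 0 (operand ≠ 0)
(C /\ B) = min(0.39, 0.98) = 0.39
(C \/ (C /\ B)) = max(0.39, 0.39) = 0.39
(~B /\ (C \/ (C /\ B))) = min(0, 0.39) = 0
(A -> (~B /\ (C \/ (C /\ B)))): 0.9 > 0, so result = 0
(C -> B): 0.39 ≤ 0.98, so result = 1
((A -> (~B /\ (C \/ (C /\ B)))) -> (C -> B)): 0 ≤ 1, so result = 1
((C /\ B) \/ ((A -> (~B /\ (C \/ (C /\ B)))) -> (C -> B))) = max(0.39, 1) = 1
((~A -> B) -> ((C /\ B) \/ ((A -> (~B /\ (C \/ (C /\ B)))) -> (C -> B)))): 1 ≤ 1, so result = 1
(((~A -> B) -> ((C /\ B) \/ ((A -> (~B /\ (C \/ (C /\ B)))) -> (C -> B)))) /\ A) = min(1, 0.9) = 0.9

0.90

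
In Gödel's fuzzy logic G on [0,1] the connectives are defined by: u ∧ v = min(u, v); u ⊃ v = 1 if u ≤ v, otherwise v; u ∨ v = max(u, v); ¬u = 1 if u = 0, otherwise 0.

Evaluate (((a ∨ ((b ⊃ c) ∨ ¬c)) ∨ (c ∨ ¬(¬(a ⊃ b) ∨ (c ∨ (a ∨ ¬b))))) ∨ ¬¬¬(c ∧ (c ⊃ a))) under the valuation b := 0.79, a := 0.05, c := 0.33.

(b ⊃ c): 0.79 > 0.33, so result = 0.33
¬c: Gödel ¬ of 0.33 = 0 (operand ≠ 0)
((b ⊃ c) ∨ ¬c) = max(0.33, 0) = 0.33
(a ∨ ((b ⊃ c) ∨ ¬c)) = max(0.05, 0.33) = 0.33
(a ⊃ b): 0.05 ≤ 0.79, so result = 1
¬(a ⊃ b): Gödel ¬ of 1 = 0 (operand ≠ 0)
¬b: Gödel ¬ of 0.79 = 0 (operand ≠ 0)
(a ∨ ¬b) = max(0.05, 0) = 0.05
(c ∨ (a ∨ ¬b)) = max(0.33, 0.05) = 0.33
(¬(a ⊃ b) ∨ (c ∨ (a ∨ ¬b))) = max(0, 0.33) = 0.33
¬(¬(a ⊃ b) ∨ (c ∨ (a ∨ ¬b))): Gödel ¬ of 0.33 = 0 (operand ≠ 0)
(c ∨ ¬(¬(a ⊃ b) ∨ (c ∨ (a ∨ ¬b)))) = max(0.33, 0) = 0.33
((a ∨ ((b ⊃ c) ∨ ¬c)) ∨ (c ∨ ¬(¬(a ⊃ b) ∨ (c ∨ (a ∨ ¬b))))) = max(0.33, 0.33) = 0.33
(c ⊃ a): 0.33 > 0.05, so result = 0.05
(c ∧ (c ⊃ a)) = min(0.33, 0.05) = 0.05
¬(c ∧ (c ⊃ a)): Gödel ¬ of 0.05 = 0 (operand ≠ 0)
¬¬(c ∧ (c ⊃ a)): Gödel ¬ of 0 = 1 (operand is 0)
¬¬¬(c ∧ (c ⊃ a)): Gödel ¬ of 1 = 0 (operand ≠ 0)
(((a ∨ ((b ⊃ c) ∨ ¬c)) ∨ (c ∨ ¬(¬(a ⊃ b) ∨ (c ∨ (a ∨ ¬b))))) ∨ ¬¬¬(c ∧ (c ⊃ a))) = max(0.33, 0) = 0.33

0.33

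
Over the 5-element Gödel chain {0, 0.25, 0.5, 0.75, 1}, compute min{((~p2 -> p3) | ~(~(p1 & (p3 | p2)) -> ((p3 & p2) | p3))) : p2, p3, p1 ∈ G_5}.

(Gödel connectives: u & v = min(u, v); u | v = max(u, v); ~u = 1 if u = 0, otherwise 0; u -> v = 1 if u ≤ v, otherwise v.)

The minimum is attained at p2 = 0, p3 = 0.25, p1 = 0:
  ~p2: Gödel ¬ of 0 = 1 (operand is 0)
  (~p2 -> p3): 1 > 0.25, so result = 0.25
  (p3 | p2) = max(0.25, 0) = 0.25
  (p1 & (p3 | p2)) = min(0, 0.25) = 0
  ~(p1 & (p3 | p2)): Gödel ¬ of 0 = 1 (operand is 0)
  (p3 & p2) = min(0.25, 0) = 0
  ((p3 & p2) | p3) = max(0, 0.25) = 0.25
  (~(p1 & (p3 | p2)) -> ((p3 & p2) | p3)): 1 > 0.25, so result = 0.25
  ~(~(p1 & (p3 | p2)) -> ((p3 & p2) | p3)): Gödel ¬ of 0.25 = 0 (operand ≠ 0)
  ((~p2 -> p3) | ~(~(p1 & (p3 | p2)) -> ((p3 & p2) | p3))) = max(0.25, 0) = 0.25
Checking all 125 assignments confirms none give a value below 0.25.

0.25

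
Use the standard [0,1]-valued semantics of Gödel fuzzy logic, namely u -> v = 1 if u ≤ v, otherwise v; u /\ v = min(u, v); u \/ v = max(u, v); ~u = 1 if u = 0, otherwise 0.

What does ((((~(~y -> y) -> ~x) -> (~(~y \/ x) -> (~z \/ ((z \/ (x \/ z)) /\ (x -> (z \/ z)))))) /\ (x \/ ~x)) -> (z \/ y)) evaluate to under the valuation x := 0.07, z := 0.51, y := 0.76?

1.00

~y: Gödel ¬ of 0.76 = 0 (operand ≠ 0)
(~y -> y): 0 ≤ 0.76, so result = 1
~(~y -> y): Gödel ¬ of 1 = 0 (operand ≠ 0)
~x: Gödel ¬ of 0.07 = 0 (operand ≠ 0)
(~(~y -> y) -> ~x): 0 ≤ 0, so result = 1
~y: Gödel ¬ of 0.76 = 0 (operand ≠ 0)
(~y \/ x) = max(0, 0.07) = 0.07
~(~y \/ x): Gödel ¬ of 0.07 = 0 (operand ≠ 0)
~z: Gödel ¬ of 0.51 = 0 (operand ≠ 0)
(x \/ z) = max(0.07, 0.51) = 0.51
(z \/ (x \/ z)) = max(0.51, 0.51) = 0.51
(z \/ z) = max(0.51, 0.51) = 0.51
(x -> (z \/ z)): 0.07 ≤ 0.51, so result = 1
((z \/ (x \/ z)) /\ (x -> (z \/ z))) = min(0.51, 1) = 0.51
(~z \/ ((z \/ (x \/ z)) /\ (x -> (z \/ z)))) = max(0, 0.51) = 0.51
(~(~y \/ x) -> (~z \/ ((z \/ (x \/ z)) /\ (x -> (z \/ z))))): 0 ≤ 0.51, so result = 1
((~(~y -> y) -> ~x) -> (~(~y \/ x) -> (~z \/ ((z \/ (x \/ z)) /\ (x -> (z \/ z)))))): 1 ≤ 1, so result = 1
~x: Gödel ¬ of 0.07 = 0 (operand ≠ 0)
(x \/ ~x) = max(0.07, 0) = 0.07
(((~(~y -> y) -> ~x) -> (~(~y \/ x) -> (~z \/ ((z \/ (x \/ z)) /\ (x -> (z \/ z)))))) /\ (x \/ ~x)) = min(1, 0.07) = 0.07
(z \/ y) = max(0.51, 0.76) = 0.76
((((~(~y -> y) -> ~x) -> (~(~y \/ x) -> (~z \/ ((z \/ (x \/ z)) /\ (x -> (z \/ z)))))) /\ (x \/ ~x)) -> (z \/ y)): 0.07 ≤ 0.76, so result = 1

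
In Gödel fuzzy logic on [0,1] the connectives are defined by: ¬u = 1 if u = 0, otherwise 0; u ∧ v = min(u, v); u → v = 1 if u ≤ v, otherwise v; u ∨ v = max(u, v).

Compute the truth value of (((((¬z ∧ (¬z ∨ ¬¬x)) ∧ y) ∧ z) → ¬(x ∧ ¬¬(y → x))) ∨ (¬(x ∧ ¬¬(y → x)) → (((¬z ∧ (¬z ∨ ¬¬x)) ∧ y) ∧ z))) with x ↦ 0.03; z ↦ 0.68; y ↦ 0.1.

¬z: Gödel ¬ of 0.68 = 0 (operand ≠ 0)
¬z: Gödel ¬ of 0.68 = 0 (operand ≠ 0)
¬x: Gödel ¬ of 0.03 = 0 (operand ≠ 0)
¬¬x: Gödel ¬ of 0 = 1 (operand is 0)
(¬z ∨ ¬¬x) = max(0, 1) = 1
(¬z ∧ (¬z ∨ ¬¬x)) = min(0, 1) = 0
((¬z ∧ (¬z ∨ ¬¬x)) ∧ y) = min(0, 0.1) = 0
(((¬z ∧ (¬z ∨ ¬¬x)) ∧ y) ∧ z) = min(0, 0.68) = 0
(y → x): 0.1 > 0.03, so result = 0.03
¬(y → x): Gödel ¬ of 0.03 = 0 (operand ≠ 0)
¬¬(y → x): Gödel ¬ of 0 = 1 (operand is 0)
(x ∧ ¬¬(y → x)) = min(0.03, 1) = 0.03
¬(x ∧ ¬¬(y → x)): Gödel ¬ of 0.03 = 0 (operand ≠ 0)
((((¬z ∧ (¬z ∨ ¬¬x)) ∧ y) ∧ z) → ¬(x ∧ ¬¬(y → x))): 0 ≤ 0, so result = 1
(y → x): 0.1 > 0.03, so result = 0.03
¬(y → x): Gödel ¬ of 0.03 = 0 (operand ≠ 0)
¬¬(y → x): Gödel ¬ of 0 = 1 (operand is 0)
(x ∧ ¬¬(y → x)) = min(0.03, 1) = 0.03
¬(x ∧ ¬¬(y → x)): Gödel ¬ of 0.03 = 0 (operand ≠ 0)
¬z: Gödel ¬ of 0.68 = 0 (operand ≠ 0)
¬z: Gödel ¬ of 0.68 = 0 (operand ≠ 0)
¬x: Gödel ¬ of 0.03 = 0 (operand ≠ 0)
¬¬x: Gödel ¬ of 0 = 1 (operand is 0)
(¬z ∨ ¬¬x) = max(0, 1) = 1
(¬z ∧ (¬z ∨ ¬¬x)) = min(0, 1) = 0
((¬z ∧ (¬z ∨ ¬¬x)) ∧ y) = min(0, 0.1) = 0
(((¬z ∧ (¬z ∨ ¬¬x)) ∧ y) ∧ z) = min(0, 0.68) = 0
(¬(x ∧ ¬¬(y → x)) → (((¬z ∧ (¬z ∨ ¬¬x)) ∧ y) ∧ z)): 0 ≤ 0, so result = 1
(((((¬z ∧ (¬z ∨ ¬¬x)) ∧ y) ∧ z) → ¬(x ∧ ¬¬(y → x))) ∨ (¬(x ∧ ¬¬(y → x)) → (((¬z ∧ (¬z ∨ ¬¬x)) ∧ y) ∧ z))) = max(1, 1) = 1

1.00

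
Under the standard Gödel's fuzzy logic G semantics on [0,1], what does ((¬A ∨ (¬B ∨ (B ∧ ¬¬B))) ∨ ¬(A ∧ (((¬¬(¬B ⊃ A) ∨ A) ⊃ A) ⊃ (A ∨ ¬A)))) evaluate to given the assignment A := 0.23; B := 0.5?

0.50

¬A: Gödel ¬ of 0.23 = 0 (operand ≠ 0)
¬B: Gödel ¬ of 0.5 = 0 (operand ≠ 0)
¬B: Gödel ¬ of 0.5 = 0 (operand ≠ 0)
¬¬B: Gödel ¬ of 0 = 1 (operand is 0)
(B ∧ ¬¬B) = min(0.5, 1) = 0.5
(¬B ∨ (B ∧ ¬¬B)) = max(0, 0.5) = 0.5
(¬A ∨ (¬B ∨ (B ∧ ¬¬B))) = max(0, 0.5) = 0.5
¬B: Gödel ¬ of 0.5 = 0 (operand ≠ 0)
(¬B ⊃ A): 0 ≤ 0.23, so result = 1
¬(¬B ⊃ A): Gödel ¬ of 1 = 0 (operand ≠ 0)
¬¬(¬B ⊃ A): Gödel ¬ of 0 = 1 (operand is 0)
(¬¬(¬B ⊃ A) ∨ A) = max(1, 0.23) = 1
((¬¬(¬B ⊃ A) ∨ A) ⊃ A): 1 > 0.23, so result = 0.23
¬A: Gödel ¬ of 0.23 = 0 (operand ≠ 0)
(A ∨ ¬A) = max(0.23, 0) = 0.23
(((¬¬(¬B ⊃ A) ∨ A) ⊃ A) ⊃ (A ∨ ¬A)): 0.23 ≤ 0.23, so result = 1
(A ∧ (((¬¬(¬B ⊃ A) ∨ A) ⊃ A) ⊃ (A ∨ ¬A))) = min(0.23, 1) = 0.23
¬(A ∧ (((¬¬(¬B ⊃ A) ∨ A) ⊃ A) ⊃ (A ∨ ¬A))): Gödel ¬ of 0.23 = 0 (operand ≠ 0)
((¬A ∨ (¬B ∨ (B ∧ ¬¬B))) ∨ ¬(A ∧ (((¬¬(¬B ⊃ A) ∨ A) ⊃ A) ⊃ (A ∨ ¬A)))) = max(0.5, 0) = 0.5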